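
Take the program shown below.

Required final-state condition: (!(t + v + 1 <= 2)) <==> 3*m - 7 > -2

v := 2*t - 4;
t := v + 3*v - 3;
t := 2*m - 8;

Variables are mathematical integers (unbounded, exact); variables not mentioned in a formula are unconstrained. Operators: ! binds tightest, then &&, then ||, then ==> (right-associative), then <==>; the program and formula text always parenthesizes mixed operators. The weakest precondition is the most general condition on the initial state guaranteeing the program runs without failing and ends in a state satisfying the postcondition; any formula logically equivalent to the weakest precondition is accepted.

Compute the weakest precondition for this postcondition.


Working backward. After the program, the postcondition (!(t + v + 1 <= 2)) <==> 3*m - 7 > -2 must hold; in canonical form it is (!(t + v <= 1)) <==> 3*m > 5.
Before t := 2*m - 8: (!(2*m + v <= 9)) <==> 3*m > 5
Before t := v + 3*v - 3: (!(2*m + v <= 9)) <==> 3*m > 5
Before v := 2*t - 4: (!(2*m + 2*t <= 13)) <==> 3*m > 5
Answer: WP = (!(2*m + 2*t <= 13)) <==> 3*m > 5


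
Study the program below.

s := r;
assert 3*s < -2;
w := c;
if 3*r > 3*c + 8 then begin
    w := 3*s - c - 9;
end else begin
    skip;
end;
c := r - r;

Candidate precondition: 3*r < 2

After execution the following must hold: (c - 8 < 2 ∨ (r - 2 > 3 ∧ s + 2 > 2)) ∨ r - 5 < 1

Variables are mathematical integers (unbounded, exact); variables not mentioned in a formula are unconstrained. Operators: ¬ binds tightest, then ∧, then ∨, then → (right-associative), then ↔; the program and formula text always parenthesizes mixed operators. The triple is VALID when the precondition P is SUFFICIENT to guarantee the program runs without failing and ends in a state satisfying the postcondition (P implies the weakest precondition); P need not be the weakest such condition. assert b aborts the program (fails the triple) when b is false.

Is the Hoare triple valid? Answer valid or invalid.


Working backward. After the program, the postcondition (c - 8 < 2 ∨ (r - 2 > 3 ∧ s + 2 > 2)) ∨ r - 5 < 1 must hold; in canonical form it is c < 10 ∨ (r > 5 ∧ s > 0) ∨ r < 6.
Before c := r - r: true
Then branch requires true; else branch requires true.
Before the if: true
Before w := c: true
Before assert 3*s < -2: 3*s < -2
Before s := r: 3*r < -2
The weakest precondition is 3*r < -2.
Check whether 3*r < 2 implies it.
Countermodel: at the initial state r = 0, the precondition holds but the weakest precondition fails.
Answer: invalid


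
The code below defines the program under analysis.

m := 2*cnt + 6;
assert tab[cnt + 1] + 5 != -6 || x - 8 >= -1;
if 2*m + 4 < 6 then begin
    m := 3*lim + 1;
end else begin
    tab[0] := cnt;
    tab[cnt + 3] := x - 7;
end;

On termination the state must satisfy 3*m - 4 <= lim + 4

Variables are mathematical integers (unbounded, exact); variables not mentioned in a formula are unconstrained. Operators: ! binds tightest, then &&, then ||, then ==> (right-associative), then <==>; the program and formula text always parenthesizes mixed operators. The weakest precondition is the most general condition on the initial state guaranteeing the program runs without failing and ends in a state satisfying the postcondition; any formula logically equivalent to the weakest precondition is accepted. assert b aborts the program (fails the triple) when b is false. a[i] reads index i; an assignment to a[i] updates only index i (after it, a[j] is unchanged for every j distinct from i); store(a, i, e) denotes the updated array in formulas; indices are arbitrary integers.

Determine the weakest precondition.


Working backward. After the program, the postcondition 3*m - 4 <= lim + 4 must hold; in canonical form it is 3*m <= lim + 8.
Then branch requires 8*lim <= 5; else branch requires 3*m <= lim + 8.
Before the if: (2*m < 2 ==> 8*lim <= 5) && ((!(2*m < 2)) ==> 3*m <= lim + 8)
Before assert tab[cnt + 1] + 5 != -6 || x - 8 >= -1: (tab[cnt + 1] != -11 || x >= 7) && (2*m < 2 ==> 8*lim <= 5) && ((!(2*m < 2)) ==> 3*m <= lim + 8)
Before m := 2*cnt + 6: (tab[cnt + 1] != -11 || x >= 7) && (4*cnt < -10 ==> 8*lim <= 5) && ((!(4*cnt < -10)) ==> 6*cnt <= lim - 10)
Answer: WP = (tab[cnt + 1] != -11 || x >= 7) && (4*cnt < -10 ==> 8*lim <= 5) && ((!(4*cnt < -10)) ==> 6*cnt <= lim - 10)


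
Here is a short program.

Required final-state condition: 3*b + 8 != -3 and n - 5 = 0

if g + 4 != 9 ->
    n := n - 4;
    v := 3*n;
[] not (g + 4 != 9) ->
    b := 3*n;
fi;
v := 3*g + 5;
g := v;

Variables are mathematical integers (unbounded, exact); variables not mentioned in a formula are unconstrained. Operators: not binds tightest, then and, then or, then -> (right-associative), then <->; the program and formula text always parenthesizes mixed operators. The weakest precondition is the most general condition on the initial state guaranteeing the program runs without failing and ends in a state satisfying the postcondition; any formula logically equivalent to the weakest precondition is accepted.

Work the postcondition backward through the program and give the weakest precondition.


Working backward. After the program, the postcondition 3*b + 8 != -3 and n - 5 = 0 must hold; in canonical form it is 3*b != -11 and n = 5.
Before g := v: 3*b != -11 and n = 5
Before v := 3*g + 5: 3*b != -11 and n = 5
Then branch requires 3*b != -11 and n = 9; else branch requires 9*n != -11 and n = 5.
Before the if: (g != 5 -> (3*b != -11 and n = 9)) and ((not (g != 5)) -> (9*n != -11 and n = 5))
Answer: WP = (g != 5 -> (3*b != -11 and n = 9)) and ((not (g != 5)) -> (9*n != -11 and n = 5))


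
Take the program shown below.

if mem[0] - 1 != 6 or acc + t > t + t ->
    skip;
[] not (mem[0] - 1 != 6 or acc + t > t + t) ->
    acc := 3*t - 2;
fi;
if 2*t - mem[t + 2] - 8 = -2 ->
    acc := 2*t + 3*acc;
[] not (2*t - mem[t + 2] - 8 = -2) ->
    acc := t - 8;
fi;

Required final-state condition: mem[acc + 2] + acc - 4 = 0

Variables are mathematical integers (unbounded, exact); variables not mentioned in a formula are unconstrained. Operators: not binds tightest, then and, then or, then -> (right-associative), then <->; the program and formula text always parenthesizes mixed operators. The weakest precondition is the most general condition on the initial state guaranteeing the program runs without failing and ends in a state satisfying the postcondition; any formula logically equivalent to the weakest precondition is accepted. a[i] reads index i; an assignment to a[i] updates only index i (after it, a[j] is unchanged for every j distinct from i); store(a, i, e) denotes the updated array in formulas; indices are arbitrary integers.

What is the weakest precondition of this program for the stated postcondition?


Working backward. After the program, the postcondition mem[acc + 2] + acc - 4 = 0 must hold; in canonical form it is mem[acc + 2] + acc = 4.
Then branch requires mem[3*acc + 2*t + 2] + 3*acc + 2*t = 4; else branch requires mem[t - 6] + t = 12.
Before the if: (2*t = mem[t + 2] + 6 -> mem[3*acc + 2*t + 2] + 3*acc + 2*t = 4) and ((not (2*t = mem[t + 2] + 6)) -> mem[t - 6] + t = 12)
Then branch requires (2*t = mem[t + 2] + 6 -> mem[3*acc + 2*t + 2] + 3*acc + 2*t = 4) and ((not (2*t = mem[t + 2] + 6)) -> mem[t - 6] + t = 12); else branch requires (2*t = mem[t + 2] + 6 -> mem[11*t - 4] + 11*t = 10) and ((not (2*t = mem[t + 2] + 6)) -> mem[t - 6] + t = 12).
Before the if: ((mem[0] != 7 or acc > t) -> ((2*t = mem[t + 2] + 6 -> mem[3*acc + 2*t + 2] + 3*acc + 2*t = 4) and ((not (2*t = mem[t + 2] + 6)) -> mem[t - 6] + t = 12))) and ((not (mem[0] != 7 or acc > t)) -> ((2*t = mem[t + 2] + 6 -> mem[11*t - 4] + 11*t = 10) and ((not (2*t = mem[t + 2] + 6)) -> mem[t - 6] + t = 12)))
Answer: WP = ((mem[0] != 7 or acc > t) -> ((2*t = mem[t + 2] + 6 -> mem[3*acc + 2*t + 2] + 3*acc + 2*t = 4) and ((not (2*t = mem[t + 2] + 6)) -> mem[t - 6] + t = 12))) and ((not (mem[0] != 7 or acc > t)) -> ((2*t = mem[t + 2] + 6 -> mem[11*t - 4] + 11*t = 10) and ((not (2*t = mem[t + 2] + 6)) -> mem[t - 6] + t = 12)))


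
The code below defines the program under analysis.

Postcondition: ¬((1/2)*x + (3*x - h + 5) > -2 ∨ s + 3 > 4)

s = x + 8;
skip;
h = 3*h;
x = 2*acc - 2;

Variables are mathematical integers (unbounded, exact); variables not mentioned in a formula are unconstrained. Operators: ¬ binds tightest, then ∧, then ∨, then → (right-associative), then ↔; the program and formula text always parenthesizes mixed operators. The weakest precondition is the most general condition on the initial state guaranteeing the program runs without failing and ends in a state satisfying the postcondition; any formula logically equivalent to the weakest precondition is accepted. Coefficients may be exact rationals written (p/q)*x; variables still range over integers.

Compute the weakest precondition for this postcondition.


Working backward. After the program, the postcondition ¬((1/2)*x + (3*x - h + 5) > -2 ∨ s + 3 > 4) must hold; in canonical form it is ¬((7/2)*x > h - 7 ∨ s > 1).
Before x := 2*acc - 2: ¬(7*acc > h ∨ s > 1)
Before h := 3*h: ¬(7*acc > 3*h ∨ s > 1)
Before skip: ¬(7*acc > 3*h ∨ s > 1)
Before s := x + 8: ¬(7*acc > 3*h ∨ x > -7)
Answer: WP = ¬(7*acc > 3*h ∨ x > -7)


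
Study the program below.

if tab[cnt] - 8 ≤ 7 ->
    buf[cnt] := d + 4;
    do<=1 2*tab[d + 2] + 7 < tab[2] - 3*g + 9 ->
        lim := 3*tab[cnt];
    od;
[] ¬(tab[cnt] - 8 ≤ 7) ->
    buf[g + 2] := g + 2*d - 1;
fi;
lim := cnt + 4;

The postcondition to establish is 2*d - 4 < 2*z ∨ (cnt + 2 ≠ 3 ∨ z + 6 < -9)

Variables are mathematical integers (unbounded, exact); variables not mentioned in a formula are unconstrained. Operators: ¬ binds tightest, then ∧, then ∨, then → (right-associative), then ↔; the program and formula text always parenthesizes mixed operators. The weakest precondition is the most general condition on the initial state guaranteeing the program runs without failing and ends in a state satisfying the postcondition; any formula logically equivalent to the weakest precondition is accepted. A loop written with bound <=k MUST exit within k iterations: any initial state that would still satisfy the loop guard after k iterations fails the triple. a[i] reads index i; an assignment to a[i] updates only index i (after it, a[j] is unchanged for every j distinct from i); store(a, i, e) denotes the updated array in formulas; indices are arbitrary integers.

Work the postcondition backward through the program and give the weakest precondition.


Working backward. After the program, the postcondition 2*d - 4 < 2*z ∨ (cnt + 2 ≠ 3 ∨ z + 6 < -9) must hold; in canonical form it is 2*d < 2*z + 4 ∨ cnt ≠ 1 ∨ z < -15.
Before lim := cnt + 4: 2*d < 2*z + 4 ∨ cnt ≠ 1 ∨ z < -15
Then branch requires (2*tab[d + 2] + 3*g < tab[2] + 2 → ((¬(2*tab[d + 2] + 3*g < tab[2] + 2)) ∧ (2*d < 2*z + 4 ∨ cnt ≠ 1 ∨ z < -15))) ∧ ((¬(2*tab[d + 2] + 3*g < tab[2] + 2)) → (2*d < 2*z + 4 ∨ cnt ≠ 1 ∨ z < -15)); else branch requires 2*d < 2*z + 4 ∨ cnt ≠ 1 ∨ z < -15.
Before the if: (tab[cnt] ≤ 15 → ((2*tab[d + 2] + 3*g < tab[2] + 2 → ((¬(2*tab[d + 2] + 3*g < tab[2] + 2)) ∧ (2*d < 2*z + 4 ∨ cnt ≠ 1 ∨ z < -15))) ∧ ((¬(2*tab[d + 2] + 3*g < tab[2] + 2)) → (2*d < 2*z + 4 ∨ cnt ≠ 1 ∨ z < -15)))) ∧ ((¬(tab[cnt] ≤ 15)) → (2*d < 2*z + 4 ∨ cnt ≠ 1 ∨ z < -15))
Answer: WP = (tab[cnt] ≤ 15 → ((2*tab[d + 2] + 3*g < tab[2] + 2 → ((¬(2*tab[d + 2] + 3*g < tab[2] + 2)) ∧ (2*d < 2*z + 4 ∨ cnt ≠ 1 ∨ z < -15))) ∧ ((¬(2*tab[d + 2] + 3*g < tab[2] + 2)) → (2*d < 2*z + 4 ∨ cnt ≠ 1 ∨ z < -15)))) ∧ ((¬(tab[cnt] ≤ 15)) → (2*d < 2*z + 4 ∨ cnt ≠ 1 ∨ z < -15))


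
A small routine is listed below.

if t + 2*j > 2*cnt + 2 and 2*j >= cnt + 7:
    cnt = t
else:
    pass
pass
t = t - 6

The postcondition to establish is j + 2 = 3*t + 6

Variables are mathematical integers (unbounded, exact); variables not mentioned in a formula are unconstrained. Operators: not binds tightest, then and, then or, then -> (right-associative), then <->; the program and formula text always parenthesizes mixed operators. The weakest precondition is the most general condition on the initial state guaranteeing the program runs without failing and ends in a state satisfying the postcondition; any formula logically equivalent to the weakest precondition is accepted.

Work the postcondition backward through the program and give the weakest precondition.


Working backward. After the program, the postcondition j + 2 = 3*t + 6 must hold; in canonical form it is j = 3*t + 4.
Before t := t - 6: j = 3*t - 14
Before skip: j = 3*t - 14
Then branch requires j = 3*t - 14; else branch requires j = 3*t - 14.
Before the if: ((2*j + t > 2*cnt + 2 and 2*j >= cnt + 7) -> j = 3*t - 14) and ((not (2*j + t > 2*cnt + 2 and 2*j >= cnt + 7)) -> j = 3*t - 14)
Answer: WP = ((2*j + t > 2*cnt + 2 and 2*j >= cnt + 7) -> j = 3*t - 14) and ((not (2*j + t > 2*cnt + 2 and 2*j >= cnt + 7)) -> j = 3*t - 14)


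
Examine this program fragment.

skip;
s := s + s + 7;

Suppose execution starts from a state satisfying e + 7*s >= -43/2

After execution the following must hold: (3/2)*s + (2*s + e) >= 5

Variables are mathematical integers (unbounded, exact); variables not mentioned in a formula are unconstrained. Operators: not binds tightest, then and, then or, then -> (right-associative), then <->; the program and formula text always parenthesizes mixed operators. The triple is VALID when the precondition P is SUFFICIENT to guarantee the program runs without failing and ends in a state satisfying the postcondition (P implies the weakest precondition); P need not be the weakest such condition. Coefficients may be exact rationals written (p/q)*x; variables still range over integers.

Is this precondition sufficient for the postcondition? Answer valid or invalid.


Working backward. After the program, the postcondition (3/2)*s + (2*s + e) >= 5 must hold; in canonical form it is e + (7/2)*s >= 5.
Before s := s + s + 7: e + 7*s >= -39/2
Before skip: e + 7*s >= -39/2
The weakest precondition is e + 7*s >= -39/2.
Check whether e + 7*s >= -43/2 implies it.
Countermodel: at the initial state e = 1, s = -3, the precondition holds but the weakest precondition fails.
Answer: invalid


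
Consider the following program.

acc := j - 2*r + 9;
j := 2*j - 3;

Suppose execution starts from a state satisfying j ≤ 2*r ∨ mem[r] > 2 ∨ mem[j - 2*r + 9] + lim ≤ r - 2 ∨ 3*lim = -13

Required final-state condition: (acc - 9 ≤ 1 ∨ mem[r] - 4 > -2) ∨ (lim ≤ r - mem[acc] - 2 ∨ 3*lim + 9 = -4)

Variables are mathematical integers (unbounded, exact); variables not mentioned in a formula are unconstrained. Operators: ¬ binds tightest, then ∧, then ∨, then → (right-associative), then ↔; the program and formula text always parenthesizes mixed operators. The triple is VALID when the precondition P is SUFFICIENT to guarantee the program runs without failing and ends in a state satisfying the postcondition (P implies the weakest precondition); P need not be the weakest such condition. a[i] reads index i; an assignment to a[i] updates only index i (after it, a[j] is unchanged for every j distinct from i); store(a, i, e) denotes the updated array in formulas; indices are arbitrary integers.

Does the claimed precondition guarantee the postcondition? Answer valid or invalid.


Working backward. After the program, the postcondition (acc - 9 ≤ 1 ∨ mem[r] - 4 > -2) ∨ (lim ≤ r - mem[acc] - 2 ∨ 3*lim + 9 = -4) must hold; in canonical form it is acc ≤ 10 ∨ mem[r] > 2 ∨ mem[acc] + lim ≤ r - 2 ∨ 3*lim = -13.
Before j := 2*j - 3: acc ≤ 10 ∨ mem[r] > 2 ∨ mem[acc] + lim ≤ r - 2 ∨ 3*lim = -13
Before acc := j - 2*r + 9: j ≤ 2*r + 1 ∨ mem[r] > 2 ∨ mem[j - 2*r + 9] + lim ≤ r - 2 ∨ 3*lim = -13
The weakest precondition is j ≤ 2*r + 1 ∨ mem[r] > 2 ∨ mem[j - 2*r + 9] + lim ≤ r - 2 ∨ 3*lim = -13.
Check whether j ≤ 2*r ∨ mem[r] > 2 ∨ mem[j - 2*r + 9] + lim ≤ r - 2 ∨ 3*lim = -13 implies it.
Every state satisfying the precondition satisfies the weakest precondition: the implication holds.
Answer: valid


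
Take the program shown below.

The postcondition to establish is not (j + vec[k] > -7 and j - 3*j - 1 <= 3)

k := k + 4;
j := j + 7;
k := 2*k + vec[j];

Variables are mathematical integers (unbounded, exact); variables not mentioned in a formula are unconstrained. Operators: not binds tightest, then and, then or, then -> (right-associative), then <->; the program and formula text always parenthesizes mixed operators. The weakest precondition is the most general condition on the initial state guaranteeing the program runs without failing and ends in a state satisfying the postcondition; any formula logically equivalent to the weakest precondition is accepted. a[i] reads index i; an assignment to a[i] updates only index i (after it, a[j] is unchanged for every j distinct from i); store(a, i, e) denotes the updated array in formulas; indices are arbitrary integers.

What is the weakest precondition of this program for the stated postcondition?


Working backward. After the program, the postcondition not (j + vec[k] > -7 and j - 3*j - 1 <= 3) must hold; in canonical form it is not (vec[k] + j > -7 and 2*j >= -4).
Before k := 2*k + vec[j]: not (vec[vec[j] + 2*k] + j > -7 and 2*j >= -4)
Before j := j + 7: not (vec[vec[j + 7] + 2*k] + j > -14 and 2*j >= -18)
Before k := k + 4: not (vec[vec[j + 7] + 2*k + 8] + j > -14 and 2*j >= -18)
Answer: WP = not (vec[vec[j + 7] + 2*k + 8] + j > -14 and 2*j >= -18)


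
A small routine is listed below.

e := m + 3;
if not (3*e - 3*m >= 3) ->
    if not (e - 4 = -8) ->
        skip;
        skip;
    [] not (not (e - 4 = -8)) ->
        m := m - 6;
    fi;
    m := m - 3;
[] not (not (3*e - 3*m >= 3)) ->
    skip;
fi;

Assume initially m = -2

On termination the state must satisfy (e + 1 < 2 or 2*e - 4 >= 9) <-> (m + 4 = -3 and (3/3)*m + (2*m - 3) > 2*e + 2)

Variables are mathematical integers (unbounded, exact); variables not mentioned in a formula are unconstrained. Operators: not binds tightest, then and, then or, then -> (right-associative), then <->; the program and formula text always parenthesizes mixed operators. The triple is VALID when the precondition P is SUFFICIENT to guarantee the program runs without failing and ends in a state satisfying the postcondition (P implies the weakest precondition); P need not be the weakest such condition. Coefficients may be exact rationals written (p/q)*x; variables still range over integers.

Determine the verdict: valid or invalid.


Working backward. After the program, the postcondition (e + 1 < 2 or 2*e - 4 >= 9) <-> (m + 4 = -3 and (3/3)*m + (2*m - 3) > 2*e + 2) must hold; in canonical form it is (e < 1 or 2*e >= 13) <-> (m = -7 and 3*m > 2*e + 5).
Then branch requires ((not (e = -4)) -> ((e < 1 or 2*e >= 13) <-> (m = -4 and 3*m > 2*e + 14))) and (e = -4 -> ((e < 1 or 2*e >= 13) <-> (m = 2 and 3*m > 2*e + 32))); else branch requires (e < 1 or 2*e >= 13) <-> (m = -7 and 3*m > 2*e + 5).
Before the if: ((not (3*e >= 3*m + 3)) -> (((not (e = -4)) -> ((e < 1 or 2*e >= 13) <-> (m = -4 and 3*m > 2*e + 14))) and (e = -4 -> ((e < 1 or 2*e >= 13) <-> (m = 2 and 3*m > 2*e + 32))))) and (3*e >= 3*m + 3 -> ((e < 1 or 2*e >= 13) <-> (m = -7 and 3*m > 2*e + 5)))
Before e := m + 3: (m < -2 or 2*m >= 7) <-> (m = -7 and m > 11)
The weakest precondition is (m < -2 or 2*m >= 7) <-> (m = -7 and m > 11).
Check whether m = -2 implies it.
Every state satisfying the precondition satisfies the weakest precondition: the implication holds.
Answer: valid


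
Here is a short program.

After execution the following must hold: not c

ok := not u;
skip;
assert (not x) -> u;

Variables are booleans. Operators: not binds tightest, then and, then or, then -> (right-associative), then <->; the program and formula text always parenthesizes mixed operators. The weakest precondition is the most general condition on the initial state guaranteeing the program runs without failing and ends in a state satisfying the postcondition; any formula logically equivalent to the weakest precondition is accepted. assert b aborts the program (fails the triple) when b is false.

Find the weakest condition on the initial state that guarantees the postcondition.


Working backward. After the program, not c must hold.
Before assert (not x) -> u: ((not x) -> u) and (not c)
Before skip: ((not x) -> u) and (not c)
Before ok := not u: ((not x) -> u) and (not c)
Answer: WP = ((not x) -> u) and (not c)


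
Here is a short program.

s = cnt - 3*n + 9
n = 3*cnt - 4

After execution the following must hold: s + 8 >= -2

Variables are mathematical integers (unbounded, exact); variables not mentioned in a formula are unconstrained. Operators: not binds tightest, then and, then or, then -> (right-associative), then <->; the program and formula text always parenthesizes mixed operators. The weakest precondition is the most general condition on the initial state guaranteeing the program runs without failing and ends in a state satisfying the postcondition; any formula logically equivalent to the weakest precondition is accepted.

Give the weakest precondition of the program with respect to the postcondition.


Working backward. After the program, the postcondition s + 8 >= -2 must hold; in canonical form it is s >= -10.
Before n := 3*cnt - 4: s >= -10
Before s := cnt - 3*n + 9: cnt >= 3*n - 19
Answer: WP = cnt >= 3*n - 19


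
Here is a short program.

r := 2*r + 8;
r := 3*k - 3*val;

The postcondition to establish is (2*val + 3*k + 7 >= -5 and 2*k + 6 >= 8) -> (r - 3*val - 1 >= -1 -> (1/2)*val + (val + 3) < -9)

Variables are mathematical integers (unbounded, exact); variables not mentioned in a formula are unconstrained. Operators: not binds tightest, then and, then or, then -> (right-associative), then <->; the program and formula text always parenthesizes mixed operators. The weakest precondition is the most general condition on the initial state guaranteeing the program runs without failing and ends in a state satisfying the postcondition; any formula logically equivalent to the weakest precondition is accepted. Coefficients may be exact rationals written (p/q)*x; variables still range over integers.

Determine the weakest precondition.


Working backward. After the program, the postcondition (2*val + 3*k + 7 >= -5 and 2*k + 6 >= 8) -> (r - 3*val - 1 >= -1 -> (1/2)*val + (val + 3) < -9) must hold; in canonical form it is (3*k + 2*val >= -12 and 2*k >= 2) -> (r >= 3*val -> (3/2)*val < -12).
Before r := 3*k - 3*val: (3*k + 2*val >= -12 and 2*k >= 2) -> (3*k >= 6*val -> (3/2)*val < -12)
Before r := 2*r + 8: (3*k + 2*val >= -12 and 2*k >= 2) -> (3*k >= 6*val -> (3/2)*val < -12)
Answer: WP = (3*k + 2*val >= -12 and 2*k >= 2) -> (3*k >= 6*val -> (3/2)*val < -12)


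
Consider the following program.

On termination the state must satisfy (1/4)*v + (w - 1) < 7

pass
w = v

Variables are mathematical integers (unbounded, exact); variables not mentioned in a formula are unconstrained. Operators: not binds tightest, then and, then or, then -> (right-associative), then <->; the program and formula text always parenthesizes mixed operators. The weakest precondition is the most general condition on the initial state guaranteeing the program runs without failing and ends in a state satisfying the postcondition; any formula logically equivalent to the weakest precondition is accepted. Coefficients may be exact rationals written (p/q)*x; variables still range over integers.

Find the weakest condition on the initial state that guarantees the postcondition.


Working backward. After the program, the postcondition (1/4)*v + (w - 1) < 7 must hold; in canonical form it is (1/4)*v + w < 8.
Before w := v: (5/4)*v < 8
Before skip: (5/4)*v < 8
Answer: WP = (5/4)*v < 8


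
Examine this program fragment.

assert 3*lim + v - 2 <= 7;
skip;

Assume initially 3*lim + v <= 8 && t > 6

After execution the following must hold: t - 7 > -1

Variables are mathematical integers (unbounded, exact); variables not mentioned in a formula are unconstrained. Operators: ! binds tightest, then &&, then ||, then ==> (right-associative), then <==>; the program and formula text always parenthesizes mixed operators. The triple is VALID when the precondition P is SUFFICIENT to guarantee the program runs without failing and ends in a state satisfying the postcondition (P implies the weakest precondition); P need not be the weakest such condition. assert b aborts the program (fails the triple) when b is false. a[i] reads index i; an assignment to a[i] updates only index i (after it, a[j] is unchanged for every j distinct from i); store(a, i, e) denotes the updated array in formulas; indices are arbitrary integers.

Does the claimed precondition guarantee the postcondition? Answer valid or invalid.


Working backward. After the program, the postcondition t - 7 > -1 must hold; in canonical form it is t > 6.
Before skip: t > 6
Before assert 3*lim + v - 2 <= 7: 3*lim + v <= 9 && t > 6
The weakest precondition is 3*lim + v <= 9 && t > 6.
Check whether 3*lim + v <= 8 && t > 6 implies it.
Every state satisfying the precondition satisfies the weakest precondition: the implication holds.
Answer: valid


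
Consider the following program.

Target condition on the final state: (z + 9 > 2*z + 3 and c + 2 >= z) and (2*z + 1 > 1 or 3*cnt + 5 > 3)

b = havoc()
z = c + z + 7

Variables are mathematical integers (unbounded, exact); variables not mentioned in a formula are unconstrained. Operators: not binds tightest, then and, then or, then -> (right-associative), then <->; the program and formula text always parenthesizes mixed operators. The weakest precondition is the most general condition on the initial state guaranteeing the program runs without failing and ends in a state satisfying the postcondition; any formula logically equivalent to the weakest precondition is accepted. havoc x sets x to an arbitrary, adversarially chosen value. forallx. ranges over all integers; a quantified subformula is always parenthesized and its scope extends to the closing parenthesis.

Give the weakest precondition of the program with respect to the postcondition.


Working backward. After the program, the postcondition (z + 9 > 2*z + 3 and c + 2 >= z) and (2*z + 1 > 1 or 3*cnt + 5 > 3) must hold; in canonical form it is z < 6 and c >= z - 2 and (2*z > 0 or 3*cnt > -2).
Before z := c + z + 7: c + z < -1 and z <= -5 and (2*c + 2*z > -14 or 3*cnt > -2)
Before havoc b: c + z < -1 and z <= -5 and (2*c + 2*z > -14 or 3*cnt > -2)
Answer: WP = c + z < -1 and z <= -5 and (2*c + 2*z > -14 or 3*cnt > -2)


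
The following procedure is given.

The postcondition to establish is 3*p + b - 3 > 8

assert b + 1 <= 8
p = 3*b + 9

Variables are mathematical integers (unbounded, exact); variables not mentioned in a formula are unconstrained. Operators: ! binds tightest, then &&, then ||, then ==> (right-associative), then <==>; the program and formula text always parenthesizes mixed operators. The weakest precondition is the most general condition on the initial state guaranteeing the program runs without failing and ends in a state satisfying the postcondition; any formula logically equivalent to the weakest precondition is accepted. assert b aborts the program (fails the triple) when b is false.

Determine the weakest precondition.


Working backward. After the program, the postcondition 3*p + b - 3 > 8 must hold; in canonical form it is b + 3*p > 11.
Before p := 3*b + 9: 10*b > -16
Before assert b + 1 <= 8: b <= 7 && 10*b > -16
Answer: WP = b <= 7 && 10*b > -16


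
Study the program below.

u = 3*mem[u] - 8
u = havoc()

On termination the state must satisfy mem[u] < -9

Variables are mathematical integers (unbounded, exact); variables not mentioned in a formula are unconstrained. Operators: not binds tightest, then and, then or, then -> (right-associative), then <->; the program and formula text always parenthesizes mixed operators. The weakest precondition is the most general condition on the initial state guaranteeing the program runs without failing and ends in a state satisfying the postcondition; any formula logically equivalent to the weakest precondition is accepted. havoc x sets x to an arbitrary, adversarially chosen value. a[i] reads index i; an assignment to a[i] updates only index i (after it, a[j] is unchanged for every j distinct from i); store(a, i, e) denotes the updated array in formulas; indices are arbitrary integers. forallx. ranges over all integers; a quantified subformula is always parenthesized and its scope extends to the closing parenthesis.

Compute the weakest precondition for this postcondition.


Working backward. After the program, mem[u] < -9 must hold.
Before havoc u: forall u_1. mem[u_1] < -9
Before u := 3*mem[u] - 8: forall u_1. mem[u_1] < -9
Answer: WP = forall u_1. mem[u_1] < -9


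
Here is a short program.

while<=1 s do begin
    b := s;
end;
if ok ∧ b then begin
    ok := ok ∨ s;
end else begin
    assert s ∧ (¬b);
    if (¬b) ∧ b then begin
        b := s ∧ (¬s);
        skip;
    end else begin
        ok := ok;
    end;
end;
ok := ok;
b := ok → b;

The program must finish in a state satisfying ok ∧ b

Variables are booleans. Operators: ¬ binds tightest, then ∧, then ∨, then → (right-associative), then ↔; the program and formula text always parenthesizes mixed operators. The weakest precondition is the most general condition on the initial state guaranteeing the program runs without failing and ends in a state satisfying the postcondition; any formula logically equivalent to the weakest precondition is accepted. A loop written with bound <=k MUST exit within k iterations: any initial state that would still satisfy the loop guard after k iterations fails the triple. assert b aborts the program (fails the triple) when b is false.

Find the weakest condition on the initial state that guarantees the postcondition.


Working backward. After the program, ok ∧ b must hold.
Before b := ok → b: ok ∧ (ok → b)
Before ok := ok: ok ∧ (ok → b)
Then branch requires (ok ∨ s) ∧ ((ok ∨ s) → b); else branch requires s ∧ (¬b) ∧ ok ∧ (ok → b).
Before the if: ((ok ∧ b) → ((ok ∨ s) ∧ ((ok ∨ s) → b))) ∧ ((¬(ok ∧ b)) → (s ∧ (¬b) ∧ ok ∧ (ok → b)))
Before the loop (bound <=1), unroll the exhaustion recursion (WP_0 = exit-now case; WP_j = one more guarded iteration, up to j = 1):
  WP_0: (¬s) ∧ ((ok ∧ b) → ((ok ∨ s) ∧ ((ok ∨ s) → b))) ∧ ((¬(ok ∧ b)) → (s ∧ (¬b) ∧ ok ∧ (ok → b)))
  WP_1: (¬s) ∧ ((¬s) → (((ok ∧ b) → ((ok ∨ s) ∧ ((ok ∨ s) → b))) ∧ ((¬(ok ∧ b)) → (s ∧ (¬b) ∧ ok ∧ (ok → b)))))
So before the loop: (¬s) ∧ ((¬s) → (((ok ∧ b) → ((ok ∨ s) ∧ ((ok ∨ s) → b))) ∧ ((¬(ok ∧ b)) → (s ∧ (¬b) ∧ ok ∧ (ok → b)))))
Answer: WP = (¬s) ∧ ((¬s) → (((ok ∧ b) → ((ok ∨ s) ∧ ((ok ∨ s) → b))) ∧ ((¬(ok ∧ b)) → (s ∧ (¬b) ∧ ok ∧ (ok → b)))))


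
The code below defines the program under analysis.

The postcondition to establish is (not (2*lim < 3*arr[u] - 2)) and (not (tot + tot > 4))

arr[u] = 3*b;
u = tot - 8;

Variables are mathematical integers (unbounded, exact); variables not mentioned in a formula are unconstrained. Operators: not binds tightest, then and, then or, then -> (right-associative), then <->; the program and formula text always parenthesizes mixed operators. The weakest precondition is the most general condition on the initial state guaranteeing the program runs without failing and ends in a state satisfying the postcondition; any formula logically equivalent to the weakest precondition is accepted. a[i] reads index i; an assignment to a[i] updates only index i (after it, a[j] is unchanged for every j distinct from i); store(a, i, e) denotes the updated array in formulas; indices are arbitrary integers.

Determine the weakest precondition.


Working backward. After the program, the postcondition (not (2*lim < 3*arr[u] - 2)) and (not (tot + tot > 4)) must hold; in canonical form it is (not (2*lim < 3*arr[u] - 2)) and (not (2*tot > 4)).
Before u := tot - 8: (not (2*lim < 3*arr[tot - 8] - 2)) and (not (2*tot > 4))
Before arr[u] := 3*b: (not (2*lim < 3*store(arr, u, 3*b)[tot - 8] - 2)) and (not (2*tot > 4))
Answer: WP = (not (2*lim < 3*store(arr, u, 3*b)[tot - 8] - 2)) and (not (2*tot > 4))


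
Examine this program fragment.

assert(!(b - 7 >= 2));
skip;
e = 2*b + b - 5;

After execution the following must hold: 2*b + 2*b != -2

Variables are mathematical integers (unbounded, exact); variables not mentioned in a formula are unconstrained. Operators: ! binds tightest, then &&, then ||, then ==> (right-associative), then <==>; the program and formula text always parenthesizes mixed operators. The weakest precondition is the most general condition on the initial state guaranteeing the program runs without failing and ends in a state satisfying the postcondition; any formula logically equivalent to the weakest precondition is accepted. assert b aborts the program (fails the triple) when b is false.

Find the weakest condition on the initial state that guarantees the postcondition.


Working backward. After the program, the postcondition 2*b + 2*b != -2 must hold; in canonical form it is 4*b != -2.
Before e := 2*b + b - 5: 4*b != -2
Before skip: 4*b != -2
Before assert !(b - 7 >= 2): (!(b >= 9)) && 4*b != -2
Answer: WP = (!(b >= 9)) && 4*b != -2


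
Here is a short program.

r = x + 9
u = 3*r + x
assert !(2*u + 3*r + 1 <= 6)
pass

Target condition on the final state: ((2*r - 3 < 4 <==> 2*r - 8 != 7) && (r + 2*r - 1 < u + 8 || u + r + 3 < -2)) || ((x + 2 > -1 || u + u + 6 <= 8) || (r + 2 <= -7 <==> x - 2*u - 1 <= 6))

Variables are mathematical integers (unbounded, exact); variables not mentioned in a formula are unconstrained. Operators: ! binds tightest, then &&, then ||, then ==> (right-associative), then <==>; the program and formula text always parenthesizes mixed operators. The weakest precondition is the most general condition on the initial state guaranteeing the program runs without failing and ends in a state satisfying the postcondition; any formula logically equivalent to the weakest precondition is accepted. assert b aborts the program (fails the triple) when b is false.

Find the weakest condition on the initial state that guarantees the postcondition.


Working backward. After the program, the postcondition ((2*r - 3 < 4 <==> 2*r - 8 != 7) && (r + 2*r - 1 < u + 8 || u + r + 3 < -2)) || ((x + 2 > -1 || u + u + 6 <= 8) || (r + 2 <= -7 <==> x - 2*u - 1 <= 6)) must hold; in canonical form it is ((2*r < 7 <==> 2*r != 15) && (3*r < u + 9 || r + u < -5)) || x > -3 || 2*u <= 2 || (r <= -9 <==> x <= 2*u + 7).
Before skip: ((2*r < 7 <==> 2*r != 15) && (3*r < u + 9 || r + u < -5)) || x > -3 || 2*u <= 2 || (r <= -9 <==> x <= 2*u + 7)
Before assert !(2*u + 3*r + 1 <= 6): (!(3*r + 2*u <= 5)) && (((2*r < 7 <==> 2*r != 15) && (3*r < u + 9 || r + u < -5)) || x > -3 || 2*u <= 2 || (r <= -9 <==> x <= 2*u + 7))
Before u := 3*r + x: (!(9*r + 2*x <= 5)) && (((2*r < 7 <==> 2*r != 15) && (x > -9 || 4*r + x < -5)) || x > -3 || 6*r + 2*x <= 2 || (r <= -9 <==> 6*r + x >= -7))
Before r := x + 9: (!(11*x <= -76)) && (((2*x < -11 <==> 2*x != -3) && (x > -9 || 5*x < -41)) || x > -3 || 8*x <= -52 || (x <= -18 <==> 7*x >= -61))
Answer: WP = (!(11*x <= -76)) && (((2*x < -11 <==> 2*x != -3) && (x > -9 || 5*x < -41)) || x > -3 || 8*x <= -52 || (x <= -18 <==> 7*x >= -61))


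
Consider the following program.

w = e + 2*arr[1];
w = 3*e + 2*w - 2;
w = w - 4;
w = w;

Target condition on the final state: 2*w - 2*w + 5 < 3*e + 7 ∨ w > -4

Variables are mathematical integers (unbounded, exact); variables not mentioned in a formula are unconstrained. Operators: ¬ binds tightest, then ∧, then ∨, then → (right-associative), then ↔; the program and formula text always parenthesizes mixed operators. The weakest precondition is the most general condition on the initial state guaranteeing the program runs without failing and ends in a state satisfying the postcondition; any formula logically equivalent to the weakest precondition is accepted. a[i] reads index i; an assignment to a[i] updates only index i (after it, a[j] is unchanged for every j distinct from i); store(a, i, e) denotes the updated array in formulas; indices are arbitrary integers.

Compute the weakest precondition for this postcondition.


Working backward. After the program, the postcondition 2*w - 2*w + 5 < 3*e + 7 ∨ w > -4 must hold; in canonical form it is 3*e > -2 ∨ w > -4.
Before w := w: 3*e > -2 ∨ w > -4
Before w := w - 4: 3*e > -2 ∨ w > 0
Before w := 3*e + 2*w - 2: 3*e > -2 ∨ 3*e + 2*w > 2
Before w := e + 2*arr[1]: 3*e > -2 ∨ 4*arr[1] + 5*e > 2
Answer: WP = 3*e > -2 ∨ 4*arr[1] + 5*e > 2


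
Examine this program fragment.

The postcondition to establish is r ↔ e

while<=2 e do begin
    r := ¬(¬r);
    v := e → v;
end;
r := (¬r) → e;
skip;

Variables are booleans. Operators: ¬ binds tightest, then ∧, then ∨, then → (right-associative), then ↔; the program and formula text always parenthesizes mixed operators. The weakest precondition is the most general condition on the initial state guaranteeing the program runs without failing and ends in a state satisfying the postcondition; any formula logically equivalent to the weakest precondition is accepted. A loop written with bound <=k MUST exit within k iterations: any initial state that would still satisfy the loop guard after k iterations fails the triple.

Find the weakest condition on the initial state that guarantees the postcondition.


Working backward. After the program, r ↔ e must hold.
Before skip: r ↔ e
Before r := (¬r) → e: ((¬r) → e) ↔ e
Before the loop (bound <=2), unroll the exhaustion recursion (WP_0 = exit-now case; WP_j = one more guarded iteration, up to j = 2):
  WP_0: (¬e) ∧ (((¬r) → e) ↔ e)
  WP_1: (e → ((¬e) ∧ (((¬r) → e) ↔ e))) ∧ ((¬e) → (((¬r) → e) ↔ e))
  WP_2: (e → ((e → ((¬e) ∧ (((¬r) → e) ↔ e))) ∧ ((¬e) → (((¬r) → e) ↔ e)))) ∧ ((¬e) → (((¬r) → e) ↔ e))
So before the loop: (e → ((e → ((¬e) ∧ (((¬r) → e) ↔ e))) ∧ ((¬e) → (((¬r) → e) ↔ e)))) ∧ ((¬e) → (((¬r) → e) ↔ e))
Answer: WP = (e → ((e → ((¬e) ∧ (((¬r) → e) ↔ e))) ∧ ((¬e) → (((¬r) → e) ↔ e)))) ∧ ((¬e) → (((¬r) → e) ↔ e))


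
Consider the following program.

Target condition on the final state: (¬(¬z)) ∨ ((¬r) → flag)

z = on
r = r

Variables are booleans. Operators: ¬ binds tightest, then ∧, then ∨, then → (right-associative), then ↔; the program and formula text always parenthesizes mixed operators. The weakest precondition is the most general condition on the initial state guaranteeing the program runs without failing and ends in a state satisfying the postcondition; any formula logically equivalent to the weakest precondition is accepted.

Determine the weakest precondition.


Working backward. After the program, the postcondition (¬(¬z)) ∨ ((¬r) → flag) must hold; in canonical form it is z ∨ ((¬r) → flag).
Before r := r: z ∨ ((¬r) → flag)
Before z := on: on ∨ ((¬r) → flag)
Answer: WP = on ∨ ((¬r) → flag)


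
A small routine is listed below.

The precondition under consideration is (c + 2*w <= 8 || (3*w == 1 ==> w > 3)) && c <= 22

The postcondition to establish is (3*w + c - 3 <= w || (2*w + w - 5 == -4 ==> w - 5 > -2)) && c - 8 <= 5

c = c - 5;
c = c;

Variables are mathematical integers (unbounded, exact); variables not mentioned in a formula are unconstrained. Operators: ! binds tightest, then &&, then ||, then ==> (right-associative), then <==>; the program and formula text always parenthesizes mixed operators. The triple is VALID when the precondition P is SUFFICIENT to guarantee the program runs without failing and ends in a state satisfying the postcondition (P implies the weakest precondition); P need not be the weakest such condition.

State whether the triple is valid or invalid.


Working backward. After the program, the postcondition (3*w + c - 3 <= w || (2*w + w - 5 == -4 ==> w - 5 > -2)) && c - 8 <= 5 must hold; in canonical form it is (c + 2*w <= 3 || (3*w == 1 ==> w > 3)) && c <= 13.
Before c := c: (c + 2*w <= 3 || (3*w == 1 ==> w > 3)) && c <= 13
Before c := c - 5: (c + 2*w <= 8 || (3*w == 1 ==> w > 3)) && c <= 18
The weakest precondition is (c + 2*w <= 8 || (3*w == 1 ==> w > 3)) && c <= 18.
Check whether (c + 2*w <= 8 || (3*w == 1 ==> w > 3)) && c <= 22 implies it.
Countermodel: at the initial state c = 19, w = 0, the precondition holds but the weakest precondition fails.
Answer: invalid
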